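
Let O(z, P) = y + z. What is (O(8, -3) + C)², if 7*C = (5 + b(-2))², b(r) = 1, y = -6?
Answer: 2500/49 ≈ 51.020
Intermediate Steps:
O(z, P) = -6 + z
C = 36/7 (C = (5 + 1)²/7 = (⅐)*6² = (⅐)*36 = 36/7 ≈ 5.1429)
(O(8, -3) + C)² = ((-6 + 8) + 36/7)² = (2 + 36/7)² = (50/7)² = 2500/49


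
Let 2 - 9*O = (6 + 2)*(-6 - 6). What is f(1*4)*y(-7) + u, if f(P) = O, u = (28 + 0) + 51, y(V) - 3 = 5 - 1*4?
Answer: 1103/9 ≈ 122.56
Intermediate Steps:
y(V) = 4 (y(V) = 3 + (5 - 1*4) = 3 + (5 - 4) = 3 + 1 = 4)
O = 98/9 (O = 2/9 - (6 + 2)*(-6 - 6)/9 = 2/9 - 8*(-12)/9 = 2/9 - ⅑*(-96) = 2/9 + 32/3 = 98/9 ≈ 10.889)
u = 79 (u = 28 + 51 = 79)
f(P) = 98/9
f(1*4)*y(-7) + u = (98/9)*4 + 79 = 392/9 + 79 = 1103/9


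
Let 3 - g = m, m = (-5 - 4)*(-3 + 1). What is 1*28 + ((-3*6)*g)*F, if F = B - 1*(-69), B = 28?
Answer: 26218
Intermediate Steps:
F = 97 (F = 28 - 1*(-69) = 28 + 69 = 97)
m = 18 (m = -9*(-2) = 18)
g = -15 (g = 3 - 1*18 = 3 - 18 = -15)
1*28 + ((-3*6)*g)*F = 1*28 + (-3*6*(-15))*97 = 28 - 18*(-15)*97 = 28 + 270*97 = 28 + 26190 = 26218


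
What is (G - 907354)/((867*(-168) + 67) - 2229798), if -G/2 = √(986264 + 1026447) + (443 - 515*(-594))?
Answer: 1520060/2375387 + 2*√2012711/2375387 ≈ 0.64112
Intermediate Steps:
G = -612706 - 2*√2012711 (G = -2*(√(986264 + 1026447) + (443 - 515*(-594))) = -2*(√2012711 + (443 + 305910)) = -2*(√2012711 + 306353) = -2*(306353 + √2012711) = -612706 - 2*√2012711 ≈ -6.1554e+5)
(G - 907354)/((867*(-168) + 67) - 2229798) = ((-612706 - 2*√2012711) - 907354)/((867*(-168) + 67) - 2229798) = (-1520060 - 2*√2012711)/((-145656 + 67) - 2229798) = (-1520060 - 2*√2012711)/(-145589 - 2229798) = (-1520060 - 2*√2012711)/(-2375387) = (-1520060 - 2*√2012711)*(-1/2375387) = 1520060/2375387 + 2*√2012711/2375387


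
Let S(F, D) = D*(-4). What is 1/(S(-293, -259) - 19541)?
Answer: -1/18505 ≈ -5.4039e-5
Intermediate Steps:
S(F, D) = -4*D
1/(S(-293, -259) - 19541) = 1/(-4*(-259) - 19541) = 1/(1036 - 19541) = 1/(-18505) = -1/18505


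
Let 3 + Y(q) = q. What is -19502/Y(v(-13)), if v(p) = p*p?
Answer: -9751/83 ≈ -117.48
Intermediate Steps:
v(p) = p²
Y(q) = -3 + q
-19502/Y(v(-13)) = -19502/(-3 + (-13)²) = -19502/(-3 + 169) = -19502/166 = -19502*1/166 = -9751/83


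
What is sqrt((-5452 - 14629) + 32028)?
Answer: sqrt(11947) ≈ 109.30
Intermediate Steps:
sqrt((-5452 - 14629) + 32028) = sqrt(-20081 + 32028) = sqrt(11947)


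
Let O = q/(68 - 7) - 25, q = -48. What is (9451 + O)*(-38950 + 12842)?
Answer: -246073464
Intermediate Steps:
O = -1573/61 (O = -48/(68 - 7) - 25 = -48/61 - 25 = -1573/61 ≈ -25.787)
(9451 + O)*(-38950 + 12842) = (9451 - 1573/61)*(-38950 + 12842) = (574938/61)*(-26108) = -246073464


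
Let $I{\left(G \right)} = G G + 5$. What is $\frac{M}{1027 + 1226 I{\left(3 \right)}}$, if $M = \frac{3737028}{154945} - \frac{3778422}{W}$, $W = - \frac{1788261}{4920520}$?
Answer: $\frac{50538829679623844}{88428078821635} \approx 571.52$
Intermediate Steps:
$W = - \frac{1788261}{4920520}$ ($W = \left(-1788261\right) \frac{1}{4920520} = - \frac{1788261}{4920520} \approx -0.36343$)
$I{\left(G \right)} = 5 + G^{2}$ ($I{\left(G \right)} = G^{2} + 5 = 5 + G^{2}$)
$M = \frac{50538829679623844}{4861089485}$ ($M = \frac{3737028}{154945} - \frac{3778422}{- \frac{1788261}{4920520}} = 3737028 \cdot \frac{1}{154945} - - \frac{6197267006480}{596087} = \frac{3737028}{154945} + \frac{6197267006480}{596087} = \frac{50538829679623844}{4861089485} \approx 1.0397 \cdot 10^{7}$)
$\frac{M}{1027 + 1226 I{\left(3 \right)}} = \frac{50538829679623844}{4861089485 \left(1027 + 1226 \left(5 + 3^{2}\right)\right)} = \frac{50538829679623844}{4861089485 \left(1027 + 1226 \left(5 + 9\right)\right)} = \frac{50538829679623844}{4861089485 \left(1027 + 1226 \cdot 14\right)} = \frac{50538829679623844}{4861089485 \left(1027 + 17164\right)} = \frac{50538829679623844}{4861089485 \cdot 18191} = \frac{50538829679623844}{4861089485} \cdot \frac{1}{18191} = \frac{50538829679623844}{88428078821635}$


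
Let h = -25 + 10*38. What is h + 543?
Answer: 898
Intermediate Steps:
h = 355 (h = -25 + 380 = 355)
h + 543 = 355 + 543 = 898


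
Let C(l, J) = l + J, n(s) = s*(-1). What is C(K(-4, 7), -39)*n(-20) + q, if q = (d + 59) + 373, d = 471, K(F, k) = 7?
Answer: 263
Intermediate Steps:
n(s) = -s
C(l, J) = J + l
q = 903 (q = (471 + 59) + 373 = 530 + 373 = 903)
C(K(-4, 7), -39)*n(-20) + q = (-39 + 7)*(-1*(-20)) + 903 = -32*20 + 903 = -640 + 903 = 263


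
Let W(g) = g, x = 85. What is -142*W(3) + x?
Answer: -341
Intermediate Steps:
-142*W(3) + x = -142*3 + 85 = -426 + 85 = -341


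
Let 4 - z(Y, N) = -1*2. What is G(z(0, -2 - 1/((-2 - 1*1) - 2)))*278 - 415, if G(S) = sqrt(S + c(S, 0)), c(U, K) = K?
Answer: -415 + 278*sqrt(6) ≈ 265.96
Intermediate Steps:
z(Y, N) = 6 (z(Y, N) = 4 - (-1)*2 = 4 - 1*(-2) = 4 + 2 = 6)
G(S) = sqrt(S) (G(S) = sqrt(S + 0) = sqrt(S))
G(z(0, -2 - 1/((-2 - 1*1) - 2)))*278 - 415 = sqrt(6)*278 - 415 = 278*sqrt(6) - 415 = -415 + 278*sqrt(6)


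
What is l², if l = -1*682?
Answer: 465124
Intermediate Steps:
l = -682
l² = (-682)² = 465124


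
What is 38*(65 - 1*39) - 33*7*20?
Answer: -3632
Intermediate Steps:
38*(65 - 1*39) - 33*7*20 = 38*(65 - 39) - 231*20 = 38*26 - 1*4620 = 988 - 4620 = -3632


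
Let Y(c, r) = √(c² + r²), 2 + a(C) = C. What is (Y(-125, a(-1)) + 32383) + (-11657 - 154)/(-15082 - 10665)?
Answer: 833776912/25747 + √15634 ≈ 32509.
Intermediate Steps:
a(C) = -2 + C
(Y(-125, a(-1)) + 32383) + (-11657 - 154)/(-15082 - 10665) = (√((-125)² + (-2 - 1)²) + 32383) + (-11657 - 154)/(-15082 - 10665) = (√(15625 + (-3)²) + 32383) - 11811/(-25747) = (√(15625 + 9) + 32383) - 11811*(-1/25747) = (√15634 + 32383) + 11811/25747 = (32383 + √15634) + 11811/25747 = 833776912/25747 + √15634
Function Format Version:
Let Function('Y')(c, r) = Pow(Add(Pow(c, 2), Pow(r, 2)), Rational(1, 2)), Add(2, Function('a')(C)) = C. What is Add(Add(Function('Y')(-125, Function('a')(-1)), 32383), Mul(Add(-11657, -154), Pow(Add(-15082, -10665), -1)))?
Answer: Add(Rational(833776912, 25747), Pow(15634, Rational(1, 2))) ≈ 32509.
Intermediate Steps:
Function('a')(C) = Add(-2, C)
Add(Add(Function('Y')(-125, Function('a')(-1)), 32383), Mul(Add(-11657, -154), Pow(Add(-15082, -10665), -1))) = Add(Add(Pow(Add(Pow(-125, 2), Pow(Add(-2, -1), 2)), Rational(1, 2)), 32383), Mul(Add(-11657, -154), Pow(Add(-15082, -10665), -1))) = Add(Add(Pow(Add(15625, Pow(-3, 2)), Rational(1, 2)), 32383), Mul(-11811, Pow(-25747, -1))) = Add(Add(Pow(Add(15625, 9), Rational(1, 2)), 32383), Mul(-11811, Rational(-1, 25747))) = Add(Add(Pow(15634, Rational(1, 2)), 32383), Rational(11811, 25747)) = Add(Add(32383, Pow(15634, Rational(1, 2))), Rational(11811, 25747)) = Add(Rational(833776912, 25747), Pow(15634, Rational(1, 2)))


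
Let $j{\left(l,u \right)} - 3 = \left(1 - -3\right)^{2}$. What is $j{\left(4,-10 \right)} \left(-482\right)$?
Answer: $-9158$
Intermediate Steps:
$j{\left(l,u \right)} = 19$ ($j{\left(l,u \right)} = 3 + \left(1 - -3\right)^{2} = 3 + \left(1 + 3\right)^{2} = 3 + 4^{2} = 3 + 16 = 19$)
$j{\left(4,-10 \right)} \left(-482\right) = 19 \left(-482\right) = -9158$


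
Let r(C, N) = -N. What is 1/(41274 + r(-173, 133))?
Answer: 1/41141 ≈ 2.4307e-5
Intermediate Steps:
1/(41274 + r(-173, 133)) = 1/(41274 - 1*133) = 1/(41274 - 133) = 1/41141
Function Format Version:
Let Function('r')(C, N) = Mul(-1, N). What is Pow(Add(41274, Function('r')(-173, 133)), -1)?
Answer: Rational(1, 41141) ≈ 2.4307e-5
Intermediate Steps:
Pow(Add(41274, Function('r')(-173, 133)), -1) = Pow(Add(41274, Mul(-1, 133)), -1) = Pow(Add(41274, -133), -1) = Pow(41141, -1) = Rational(1, 41141)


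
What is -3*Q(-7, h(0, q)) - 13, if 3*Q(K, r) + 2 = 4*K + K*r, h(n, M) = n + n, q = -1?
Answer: 17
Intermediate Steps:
h(n, M) = 2*n
Q(K, r) = -⅔ + 4*K/3 + K*r/3 (Q(K, r) = -⅔ + (4*K + K*r)/3 = -⅔ + (4*K/3 + K*r/3) = -⅔ + 4*K/3 + K*r/3)
-3*Q(-7, h(0, q)) - 13 = -3*(-⅔ + (4/3)*(-7) + (⅓)*(-7)*(2*0)) - 13 = -3*(-⅔ - 28/3 + (⅓)*(-7)*0) - 13 = -3*(-⅔ - 28/3 + 0) - 13 = -3*(-10) - 13 = 30 - 13 = 17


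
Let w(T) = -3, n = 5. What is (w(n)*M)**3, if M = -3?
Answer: 729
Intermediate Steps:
(w(n)*M)**3 = (-3*(-3))**3 = 9**3 = 729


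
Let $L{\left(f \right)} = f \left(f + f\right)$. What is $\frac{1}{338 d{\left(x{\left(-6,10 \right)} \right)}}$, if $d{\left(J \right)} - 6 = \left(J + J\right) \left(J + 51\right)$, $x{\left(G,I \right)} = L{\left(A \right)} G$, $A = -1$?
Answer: $- \frac{1}{314340} \approx -3.1813 \cdot 10^{-6}$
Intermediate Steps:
$L{\left(f \right)} = 2 f^{2}$ ($L{\left(f \right)} = f 2 f = 2 f^{2}$)
$x{\left(G,I \right)} = 2 G$ ($x{\left(G,I \right)} = 2 \left(-1\right)^{2} G = 2 \cdot 1 G = 2 G$)
$d{\left(J \right)} = 6 + 2 J \left(51 + J\right)$ ($d{\left(J \right)} = 6 + \left(J + J\right) \left(J + 51\right) = 6 + 2 J \left(51 + J\right)$)
$\frac{1}{338 d{\left(x{\left(-6,10 \right)} \right)}} = \frac{1}{338 \left(6 + 2 \left(2 \left(-6\right)\right)^{2} + 102 \cdot 2 \left(-6\right)\right)} = \frac{1}{338 \left(6 + 2 \left(-12\right)^{2} + 102 \left(-12\right)\right)} = \frac{1}{338 \left(6 + 2 \cdot 144 - 1224\right)} = \frac{1}{338 \left(6 + 288 - 1224\right)} = \frac{1}{338 \left(-930\right)} = \frac{1}{338} \left(- \frac{1}{930}\right) = - \frac{1}{314340}$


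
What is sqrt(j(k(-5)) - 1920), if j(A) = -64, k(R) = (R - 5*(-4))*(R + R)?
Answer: 8*I*sqrt(31) ≈ 44.542*I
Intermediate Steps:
k(R) = 2*R*(20 + R) (k(R) = (R + 20)*(2*R) = (20 + R)*(2*R) = 2*R*(20 + R))
sqrt(j(k(-5)) - 1920) = sqrt(-64 - 1920) = sqrt(-1984) = 8*I*sqrt(31)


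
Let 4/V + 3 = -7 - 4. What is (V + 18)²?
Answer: 15376/49 ≈ 313.80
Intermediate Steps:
V = -2/7 (V = 4/(-3 + (-7 - 4)) = 4/(-3 - 11) = 4/(-14) = 4*(-1/14) = -2/7 ≈ -0.28571)
(V + 18)² = (-2/7 + 18)² = (124/7)² = 15376/49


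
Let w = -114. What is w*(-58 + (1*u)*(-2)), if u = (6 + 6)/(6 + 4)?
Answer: 34428/5 ≈ 6885.6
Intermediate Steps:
u = 6/5 (u = 12/10 = 12*(⅒) = 6/5 ≈ 1.2000)
w*(-58 + (1*u)*(-2)) = -114*(-58 + (1*(6/5))*(-2)) = -114*(-58 + (6/5)*(-2)) = -114*(-58 - 12/5) = -114*(-302/5) = 34428/5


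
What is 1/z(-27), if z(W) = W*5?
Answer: -1/135 ≈ -0.0074074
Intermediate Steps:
z(W) = 5*W
1/z(-27) = 1/(5*(-27)) = 1/(-135) = -1/135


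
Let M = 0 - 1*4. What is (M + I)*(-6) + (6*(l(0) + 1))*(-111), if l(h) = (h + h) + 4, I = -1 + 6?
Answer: -3336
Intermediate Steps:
I = 5
l(h) = 4 + 2*h (l(h) = 2*h + 4 = 4 + 2*h)
M = -4 (M = 0 - 4 = -4)
(M + I)*(-6) + (6*(l(0) + 1))*(-111) = (-4 + 5)*(-6) + (6*((4 + 2*0) + 1))*(-111) = 1*(-6) + (6*((4 + 0) + 1))*(-111) = -6 + (6*(4 + 1))*(-111) = -6 + (6*5)*(-111) = -6 + 30*(-111) = -6 - 3330 = -3336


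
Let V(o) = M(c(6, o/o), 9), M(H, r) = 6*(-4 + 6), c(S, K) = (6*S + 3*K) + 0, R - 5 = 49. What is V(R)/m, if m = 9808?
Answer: 3/2452 ≈ 0.0012235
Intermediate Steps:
R = 54 (R = 5 + 49 = 54)
c(S, K) = 3*K + 6*S (c(S, K) = (3*K + 6*S) + 0 = 3*K + 6*S)
M(H, r) = 12 (M(H, r) = 6*2 = 12)
V(o) = 12
V(R)/m = 12/9808 = 12*(1/9808) = 3/2452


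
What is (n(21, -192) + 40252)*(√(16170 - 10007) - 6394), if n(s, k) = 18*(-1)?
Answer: -257256196 + 40234*√6163 ≈ -2.5410e+8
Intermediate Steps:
n(s, k) = -18
(n(21, -192) + 40252)*(√(16170 - 10007) - 6394) = (-18 + 40252)*(√(16170 - 10007) - 6394) = 40234*(√6163 - 6394) = 40234*(-6394 + √6163) = -257256196 + 40234*√6163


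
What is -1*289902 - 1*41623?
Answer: -331525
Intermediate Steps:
-1*289902 - 1*41623 = -289902 - 41623 = -331525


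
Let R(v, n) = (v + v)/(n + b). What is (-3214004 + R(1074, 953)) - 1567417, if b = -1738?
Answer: -3753417633/785 ≈ -4.7814e+6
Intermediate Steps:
R(v, n) = 2*v/(-1738 + n) (R(v, n) = (v + v)/(n - 1738) = (2*v)/(-1738 + n) = 2*v/(-1738 + n))
(-3214004 + R(1074, 953)) - 1567417 = (-3214004 + 2*1074/(-1738 + 953)) - 1567417 = (-3214004 + 2*1074/(-785)) - 1567417 = (-3214004 + 2*1074*(-1/785)) - 1567417 = (-3214004 - 2148/785) - 1567417 = -2522995288/785 - 1567417 = -3753417633/785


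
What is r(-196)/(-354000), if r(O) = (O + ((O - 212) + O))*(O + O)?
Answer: -784/885 ≈ -0.88588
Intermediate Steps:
r(O) = 2*O*(-212 + 3*O) (r(O) = (O + ((-212 + O) + O))*(2*O) = (O + (-212 + 2*O))*(2*O) = (-212 + 3*O)*(2*O) = 2*O*(-212 + 3*O))
r(-196)/(-354000) = (2*(-196)*(-212 + 3*(-196)))/(-354000) = (2*(-196)*(-212 - 588))*(-1/354000) = (2*(-196)*(-800))*(-1/354000) = 313600*(-1/354000) = -784/885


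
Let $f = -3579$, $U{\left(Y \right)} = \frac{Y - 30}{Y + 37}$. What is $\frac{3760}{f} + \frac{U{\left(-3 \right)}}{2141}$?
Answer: $- \frac{273823547}{260529726} \approx -1.051$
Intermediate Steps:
$U{\left(Y \right)} = \frac{-30 + Y}{37 + Y}$
$\frac{3760}{f} + \frac{U{\left(-3 \right)}}{2141} = \frac{3760}{-3579} + \frac{\frac{1}{37 - 3} \left(-30 - 3\right)}{2141} = 3760 \left(- \frac{1}{3579}\right) + \frac{1}{34} \left(-33\right) \frac{1}{2141} = - \frac{3760}{3579} + \frac{1}{34} \left(-33\right) \frac{1}{2141} = - \frac{3760}{3579} - \frac{33}{72794} = - \frac{273823547}{260529726}$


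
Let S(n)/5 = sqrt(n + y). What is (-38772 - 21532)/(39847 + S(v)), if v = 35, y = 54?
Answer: -150183343/99236324 + 18845*sqrt(89)/99236324 ≈ -1.5116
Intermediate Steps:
S(n) = 5*sqrt(54 + n) (S(n) = 5*sqrt(n + 54) = 5*sqrt(54 + n))
(-38772 - 21532)/(39847 + S(v)) = (-38772 - 21532)/(39847 + 5*sqrt(54 + 35)) = -60304/(39847 + 5*sqrt(89))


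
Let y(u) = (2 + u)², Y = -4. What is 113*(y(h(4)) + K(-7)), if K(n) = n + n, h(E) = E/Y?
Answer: -1469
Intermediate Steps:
h(E) = -E/4 (h(E) = E/(-4) = E*(-¼) = -E/4)
K(n) = 2*n
113*(y(h(4)) + K(-7)) = 113*((2 - ¼*4)² + 2*(-7)) = 113*((2 - 1)² - 14) = 113*(1² - 14) = 113*(1 - 14) = 113*(-13) = -1469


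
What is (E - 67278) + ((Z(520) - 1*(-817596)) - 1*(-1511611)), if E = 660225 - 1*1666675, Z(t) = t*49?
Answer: 1280959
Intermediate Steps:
Z(t) = 49*t
E = -1006450 (E = 660225 - 1666675 = -1006450)
(E - 67278) + ((Z(520) - 1*(-817596)) - 1*(-1511611)) = (-1006450 - 67278) + ((49*520 - 1*(-817596)) - 1*(-1511611)) = -1073728 + ((25480 + 817596) + 1511611) = -1073728 + (843076 + 1511611) = -1073728 + 2354687 = 1280959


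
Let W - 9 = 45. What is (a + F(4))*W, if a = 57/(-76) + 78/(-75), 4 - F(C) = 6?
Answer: -10233/50 ≈ -204.66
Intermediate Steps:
F(C) = -2 (F(C) = 4 - 1*6 = 4 - 6 = -2)
a = -179/100 (a = 57*(-1/76) + 78*(-1/75) = -3/4 - 26/25 = -179/100 ≈ -1.7900)
W = 54 (W = 9 + 45 = 54)
(a + F(4))*W = (-179/100 - 2)*54 = -379/100*54 = -10233/50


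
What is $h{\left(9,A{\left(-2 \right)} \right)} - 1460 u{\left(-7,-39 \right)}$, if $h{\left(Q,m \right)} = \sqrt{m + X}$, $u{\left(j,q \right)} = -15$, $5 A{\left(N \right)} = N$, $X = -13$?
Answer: $21900 + \frac{i \sqrt{335}}{5} \approx 21900.0 + 3.6606 i$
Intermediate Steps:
$A{\left(N \right)} = \frac{N}{5}$
$h{\left(Q,m \right)} = \sqrt{-13 + m}$ ($h{\left(Q,m \right)} = \sqrt{m - 13} = \sqrt{-13 + m}$)
$h{\left(9,A{\left(-2 \right)} \right)} - 1460 u{\left(-7,-39 \right)} = \sqrt{-13 + \frac{1}{5} \left(-2\right)} - -21900 = \sqrt{-13 - \frac{2}{5}} + 21900 = \sqrt{- \frac{67}{5}} + 21900 = \frac{i \sqrt{335}}{5} + 21900 = 21900 + \frac{i \sqrt{335}}{5}$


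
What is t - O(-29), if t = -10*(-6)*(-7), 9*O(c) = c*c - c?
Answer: -1550/3 ≈ -516.67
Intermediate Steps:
O(c) = -c/9 + c²/9 (O(c) = (c*c - c)/9 = (c² - c)/9 = -c/9 + c²/9)
t = -420 (t = 60*(-7) = -420)
t - O(-29) = -420 - (-29)*(-1 - 29)/9 = -420 - (-29)*(-30)/9 = -420 - 1*290/3 = -420 - 290/3 = -1550/3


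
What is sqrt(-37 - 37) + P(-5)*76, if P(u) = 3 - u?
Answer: 608 + I*sqrt(74) ≈ 608.0 + 8.6023*I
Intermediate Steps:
sqrt(-37 - 37) + P(-5)*76 = sqrt(-37 - 37) + (3 - 1*(-5))*76 = sqrt(-74) + (3 + 5)*76 = I*sqrt(74) + 8*76 = I*sqrt(74) + 608 = 608 + I*sqrt(74)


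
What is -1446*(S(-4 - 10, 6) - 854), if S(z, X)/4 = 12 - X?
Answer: 1200180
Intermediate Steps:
S(z, X) = 48 - 4*X (S(z, X) = 4*(12 - X) = 48 - 4*X)
-1446*(S(-4 - 10, 6) - 854) = -1446*((48 - 4*6) - 854) = -1446*((48 - 24) - 854) = -1446*(24 - 854) = -1446*(-830) = 1200180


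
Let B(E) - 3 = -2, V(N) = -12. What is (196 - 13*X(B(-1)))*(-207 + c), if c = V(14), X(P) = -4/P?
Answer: -54312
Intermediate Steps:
B(E) = 1 (B(E) = 3 - 2 = 1)
c = -12
(196 - 13*X(B(-1)))*(-207 + c) = (196 - (-52)/1)*(-207 - 12) = (196 - (-52))*(-219) = (196 - 13*(-4))*(-219) = (196 + 52)*(-219) = 248*(-219) = -54312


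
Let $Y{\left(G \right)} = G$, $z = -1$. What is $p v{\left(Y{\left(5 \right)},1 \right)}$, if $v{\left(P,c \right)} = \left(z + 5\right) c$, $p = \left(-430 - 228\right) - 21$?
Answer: $-2716$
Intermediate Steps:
$p = -679$ ($p = -658 - 21 = -679$)
$v{\left(P,c \right)} = 4 c$ ($v{\left(P,c \right)} = \left(-1 + 5\right) c = 4 c$)
$p v{\left(Y{\left(5 \right)},1 \right)} = - 679 \cdot 4 \cdot 1 = \left(-679\right) 4 = -2716$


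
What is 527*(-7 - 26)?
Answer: -17391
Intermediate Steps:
527*(-7 - 26) = 527*(-33) = -17391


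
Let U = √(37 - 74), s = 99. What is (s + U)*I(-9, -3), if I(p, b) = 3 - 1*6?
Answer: -297 - 3*I*√37 ≈ -297.0 - 18.248*I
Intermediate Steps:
I(p, b) = -3 (I(p, b) = 3 - 6 = -3)
U = I*√37 (U = √(-37) = I*√37 ≈ 6.0828*I)
(s + U)*I(-9, -3) = (99 + I*√37)*(-3) = -297 - 3*I*√37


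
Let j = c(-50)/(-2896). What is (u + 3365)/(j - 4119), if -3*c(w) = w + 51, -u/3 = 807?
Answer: -8201472/35785871 ≈ -0.22918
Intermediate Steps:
u = -2421 (u = -3*807 = -2421)
c(w) = -17 - w/3 (c(w) = -(w + 51)/3 = -(51 + w)/3 = -17 - w/3)
j = 1/8688 (j = (-17 - ⅓*(-50))/(-2896) = (-17 + 50/3)*(-1/2896) = -⅓*(-1/2896) = 1/8688 ≈ 0.00011510)
(u + 3365)/(j - 4119) = (-2421 + 3365)/(1/8688 - 4119) = 944/(-35785871/8688) = 944*(-8688/35785871) = -8201472/35785871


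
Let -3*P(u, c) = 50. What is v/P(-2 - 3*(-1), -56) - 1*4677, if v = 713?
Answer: -235989/50 ≈ -4719.8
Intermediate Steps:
P(u, c) = -50/3 (P(u, c) = -⅓*50 = -50/3)
v/P(-2 - 3*(-1), -56) - 1*4677 = 713/(-50/3) - 1*4677 = 713*(-3/50) - 4677 = -2139/50 - 4677 = -235989/50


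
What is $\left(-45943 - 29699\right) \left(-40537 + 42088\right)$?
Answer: $-117320742$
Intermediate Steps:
$\left(-45943 - 29699\right) \left(-40537 + 42088\right) = \left(-75642\right) 1551 = -117320742$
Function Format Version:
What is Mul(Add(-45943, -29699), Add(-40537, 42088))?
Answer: -117320742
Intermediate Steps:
Mul(Add(-45943, -29699), Add(-40537, 42088)) = Mul(-75642, 1551) = -117320742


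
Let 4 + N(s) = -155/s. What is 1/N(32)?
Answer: -32/283 ≈ -0.11307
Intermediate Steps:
N(s) = -4 - 155/s
1/N(32) = 1/(-4 - 155/32) = 1/(-283/32) = -32/283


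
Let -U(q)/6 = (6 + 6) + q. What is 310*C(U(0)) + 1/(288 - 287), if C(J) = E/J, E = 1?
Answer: -119/36 ≈ -3.3056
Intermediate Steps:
U(q) = -72 - 6*q (U(q) = -6*((6 + 6) + q) = -6*(12 + q) = -72 - 6*q)
C(J) = 1/J
310*C(U(0)) + 1/(288 - 287) = 310/(-72 - 6*0) + 1/(288 - 287) = 310/(-72 + 0) + 1/1 = 310/(-72) + 1 = 310*(-1/72) + 1 = -155/36 + 1 = -119/36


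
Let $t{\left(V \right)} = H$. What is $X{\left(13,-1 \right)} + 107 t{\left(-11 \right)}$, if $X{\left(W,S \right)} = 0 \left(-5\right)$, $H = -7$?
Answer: $-749$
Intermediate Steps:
$t{\left(V \right)} = -7$
$X{\left(W,S \right)} = 0$
$X{\left(13,-1 \right)} + 107 t{\left(-11 \right)} = 0 + 107 \left(-7\right) = 0 - 749 = -749$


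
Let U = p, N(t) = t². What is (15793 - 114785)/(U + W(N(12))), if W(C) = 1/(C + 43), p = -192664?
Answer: 18511504/36028167 ≈ 0.51381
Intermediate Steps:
U = -192664
W(C) = 1/(43 + C)
(15793 - 114785)/(U + W(N(12))) = (15793 - 114785)/(-192664 + 1/(43 + 12²)) = -98992/(-192664 + 1/(43 + 144)) = -98992/(-192664 + 1/187) = -98992/(-36028167/187) = -98992*(-187/36028167) = 18511504/36028167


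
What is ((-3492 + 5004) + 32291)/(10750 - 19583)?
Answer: -3073/803 ≈ -3.8269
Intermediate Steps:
((-3492 + 5004) + 32291)/(10750 - 19583) = (1512 + 32291)/(-8833) = 33803*(-1/8833) = -3073/803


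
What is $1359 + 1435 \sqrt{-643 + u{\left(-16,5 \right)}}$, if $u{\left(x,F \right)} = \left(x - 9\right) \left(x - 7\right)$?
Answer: $1359 + 2870 i \sqrt{17} \approx 1359.0 + 11833.0 i$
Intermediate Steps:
$u{\left(x,F \right)} = \left(-9 + x\right) \left(-7 + x\right)$
$1359 + 1435 \sqrt{-643 + u{\left(-16,5 \right)}} = 1359 + 1435 \sqrt{-643 + \left(63 + \left(-16\right)^{2} - -256\right)} = 1359 + 1435 \sqrt{-643 + \left(63 + 256 + 256\right)} = 1359 + 1435 \sqrt{-643 + 575} = 1359 + 1435 \sqrt{-68} = 1359 + 1435 \cdot 2 i \sqrt{17} = 1359 + 2870 i \sqrt{17}$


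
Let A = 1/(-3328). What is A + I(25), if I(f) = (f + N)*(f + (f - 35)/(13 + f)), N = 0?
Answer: 39103981/63232 ≈ 618.42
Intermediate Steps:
I(f) = f*(f + (-35 + f)/(13 + f)) (I(f) = (f + 0)*(f + (f - 35)/(13 + f)) = f*(f + (-35 + f)/(13 + f)))
A = -1/3328 ≈ -0.00030048
A + I(25) = -1/3328 + 25*(-35 + 25² + 14*25)/(13 + 25) = -1/3328 + 25*(-35 + 625 + 350)/38 = -1/3328 + 25*(1/38)*940 = -1/3328 + 11750/19 = 39103981/63232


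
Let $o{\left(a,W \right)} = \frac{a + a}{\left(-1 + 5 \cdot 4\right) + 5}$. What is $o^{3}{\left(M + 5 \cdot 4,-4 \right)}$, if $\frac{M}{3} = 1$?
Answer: $\frac{12167}{1728} \approx 7.0411$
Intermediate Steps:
$M = 3$ ($M = 3 \cdot 1 = 3$)
$o{\left(a,W \right)} = \frac{a}{12}$ ($o{\left(a,W \right)} = \frac{2 a}{\left(-1 + 20\right) + 5} = \frac{2 a}{19 + 5} = \frac{2 a}{24} = 2 a \frac{1}{24} = \frac{a}{12}$)
$o^{3}{\left(M + 5 \cdot 4,-4 \right)} = \left(\frac{3 + 5 \cdot 4}{12}\right)^{3} = \left(\frac{3 + 20}{12}\right)^{3} = \left(\frac{1}{12} \cdot 23\right)^{3} = \left(\frac{23}{12}\right)^{3} = \frac{12167}{1728}$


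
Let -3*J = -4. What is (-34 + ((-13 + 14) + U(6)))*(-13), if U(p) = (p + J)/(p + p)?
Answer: 7579/18 ≈ 421.06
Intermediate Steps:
J = 4/3 (J = -⅓*(-4) = 4/3 ≈ 1.3333)
U(p) = (4/3 + p)/(2*p) (U(p) = (p + 4/3)/(p + p) = (4/3 + p)/((2*p)) = (4/3 + p)*(1/(2*p)) = (4/3 + p)/(2*p))
(-34 + ((-13 + 14) + U(6)))*(-13) = (-34 + ((-13 + 14) + (⅙)*(4 + 3*6)/6))*(-13) = (-34 + (1 + (⅙)*(⅙)*(4 + 18)))*(-13) = (-34 + (1 + (⅙)*(⅙)*22))*(-13) = (-34 + (1 + 11/18))*(-13) = (-34 + 29/18)*(-13) = -583/18*(-13) = 7579/18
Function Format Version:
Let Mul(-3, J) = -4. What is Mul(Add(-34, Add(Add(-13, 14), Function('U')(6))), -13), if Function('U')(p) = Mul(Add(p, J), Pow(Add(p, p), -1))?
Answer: Rational(7579, 18) ≈ 421.06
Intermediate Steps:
J = Rational(4, 3) (J = Mul(Rational(-1, 3), -4) = Rational(4, 3) ≈ 1.3333)
Function('U')(p) = Mul(Rational(1, 2), Pow(p, -1), Add(Rational(4, 3), p)) (Function('U')(p) = Mul(Add(p, Rational(4, 3)), Pow(Add(p, p), -1)) = Mul(Add(Rational(4, 3), p), Pow(Mul(2, p), -1)) = Mul(Add(Rational(4, 3), p), Mul(Rational(1, 2), Pow(p, -1))) = Mul(Rational(1, 2), Pow(p, -1), Add(Rational(4, 3), p)))
Mul(Add(-34, Add(Add(-13, 14), Function('U')(6))), -13) = Mul(Add(-34, Add(Add(-13, 14), Mul(Rational(1, 6), Pow(6, -1), Add(4, Mul(3, 6))))), -13) = Mul(Add(-34, Add(1, Mul(Rational(1, 6), Rational(1, 6), Add(4, 18)))), -13) = Mul(Add(-34, Add(1, Mul(Rational(1, 6), Rational(1, 6), 22))), -13) = Mul(Add(-34, Add(1, Rational(11, 18))), -13) = Mul(Add(-34, Rational(29, 18)), -13) = Mul(Rational(-583, 18), -13) = Rational(7579, 18)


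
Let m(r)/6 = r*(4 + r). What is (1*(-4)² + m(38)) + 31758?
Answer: 41350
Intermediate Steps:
m(r) = 6*r*(4 + r) (m(r) = 6*(r*(4 + r)) = 6*r*(4 + r))
(1*(-4)² + m(38)) + 31758 = (1*(-4)² + 6*38*(4 + 38)) + 31758 = (1*16 + 6*38*42) + 31758 = (16 + 9576) + 31758 = 9592 + 31758 = 41350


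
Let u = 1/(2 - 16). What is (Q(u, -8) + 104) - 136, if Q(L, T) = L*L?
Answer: -6271/196 ≈ -31.995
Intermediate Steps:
u = -1/14 (u = 1/(-14) = -1/14 ≈ -0.071429)
Q(L, T) = L²
(Q(u, -8) + 104) - 136 = ((-1/14)² + 104) - 136 = (1/196 + 104) - 136 = 20385/196 - 136 = -6271/196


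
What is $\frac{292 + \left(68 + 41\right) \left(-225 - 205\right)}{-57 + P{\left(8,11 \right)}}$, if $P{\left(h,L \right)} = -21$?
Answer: $\frac{7763}{13} \approx 597.15$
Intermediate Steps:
$\frac{292 + \left(68 + 41\right) \left(-225 - 205\right)}{-57 + P{\left(8,11 \right)}} = \frac{292 + \left(68 + 41\right) \left(-225 - 205\right)}{-57 - 21} = \frac{292 + 109 \left(-225 - 205\right)}{-78} = \left(292 + 109 \left(-225 - 205\right)\right) \left(- \frac{1}{78}\right) = \left(292 + 109 \left(-430\right)\right) \left(- \frac{1}{78}\right) = \left(292 - 46870\right) \left(- \frac{1}{78}\right) = \left(-46578\right) \left(- \frac{1}{78}\right) = \frac{7763}{13}$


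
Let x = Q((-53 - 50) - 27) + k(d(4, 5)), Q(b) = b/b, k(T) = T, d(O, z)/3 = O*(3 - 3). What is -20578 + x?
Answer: -20577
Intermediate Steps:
d(O, z) = 0 (d(O, z) = 3*(O*(3 - 3)) = 3*(O*0) = 3*0 = 0)
Q(b) = 1
x = 1 (x = 1 + 0 = 1)
-20578 + x = -20578 + 1 = -20577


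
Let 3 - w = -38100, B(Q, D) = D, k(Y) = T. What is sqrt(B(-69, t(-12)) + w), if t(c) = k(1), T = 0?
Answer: sqrt(38103) ≈ 195.20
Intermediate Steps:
k(Y) = 0
t(c) = 0
w = 38103 (w = 3 - 1*(-38100) = 3 + 38100 = 38103)
sqrt(B(-69, t(-12)) + w) = sqrt(0 + 38103) = sqrt(38103)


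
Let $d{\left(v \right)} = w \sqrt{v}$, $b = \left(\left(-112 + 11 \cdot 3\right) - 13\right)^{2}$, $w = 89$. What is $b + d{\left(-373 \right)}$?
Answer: $8464 + 89 i \sqrt{373} \approx 8464.0 + 1718.9 i$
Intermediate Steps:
$b = 8464$ ($b = \left(\left(-112 + 33\right) - 13\right)^{2} = \left(-79 - 13\right)^{2} = \left(-92\right)^{2} = 8464$)
$d{\left(v \right)} = 89 \sqrt{v}$
$b + d{\left(-373 \right)} = 8464 + 89 \sqrt{-373} = 8464 + 89 i \sqrt{373}$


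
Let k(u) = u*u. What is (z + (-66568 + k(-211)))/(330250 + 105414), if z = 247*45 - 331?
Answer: -11263/435664 ≈ -0.025853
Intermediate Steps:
k(u) = u²
z = 10784 (z = 11115 - 331 = 10784)
(z + (-66568 + k(-211)))/(330250 + 105414) = (10784 + (-66568 + (-211)²))/(330250 + 105414) = (10784 + (-66568 + 44521))/435664 = (10784 - 22047)*(1/435664) = -11263*1/435664 = -11263/435664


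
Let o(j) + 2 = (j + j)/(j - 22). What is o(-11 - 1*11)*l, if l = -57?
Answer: 57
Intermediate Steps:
o(j) = -2 + 2*j/(-22 + j) (o(j) = -2 + (j + j)/(j - 22) = -2 + (2*j)/(-22 + j) = -2 + 2*j/(-22 + j))
o(-11 - 1*11)*l = (44/(-22 + (-11 - 1*11)))*(-57) = (44/(-22 + (-11 - 11)))*(-57) = (44/(-22 - 22))*(-57) = (44/(-44))*(-57) = (44*(-1/44))*(-57) = -1*(-57) = 57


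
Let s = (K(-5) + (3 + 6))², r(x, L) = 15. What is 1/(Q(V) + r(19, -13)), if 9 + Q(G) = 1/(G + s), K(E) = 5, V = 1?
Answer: 197/1183 ≈ 0.16653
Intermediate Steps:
s = 196 (s = (5 + (3 + 6))² = (5 + 9)² = 14² = 196)
Q(G) = -9 + 1/(196 + G) (Q(G) = -9 + 1/(G + 196) = -9 + 1/(196 + G))
1/(Q(V) + r(19, -13)) = 1/((-1763 - 9*1)/(196 + 1) + 15) = 1/((-1763 - 9)/197 + 15) = 1/((1/197)*(-1772) + 15) = 1/(-1772/197 + 15) = 1/(1183/197) = 197/1183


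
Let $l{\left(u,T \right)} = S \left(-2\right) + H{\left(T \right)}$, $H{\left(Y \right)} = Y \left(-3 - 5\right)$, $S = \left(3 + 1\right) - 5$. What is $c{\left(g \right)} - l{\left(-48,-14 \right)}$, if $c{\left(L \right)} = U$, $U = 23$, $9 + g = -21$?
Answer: $-91$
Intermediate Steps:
$g = -30$ ($g = -9 - 21 = -30$)
$S = -1$ ($S = 4 - 5 = -1$)
$H{\left(Y \right)} = - 8 Y$ ($H{\left(Y \right)} = Y \left(-8\right) = - 8 Y$)
$c{\left(L \right)} = 23$
$l{\left(u,T \right)} = 2 - 8 T$ ($l{\left(u,T \right)} = \left(-1\right) \left(-2\right) - 8 T = 2 - 8 T$)
$c{\left(g \right)} - l{\left(-48,-14 \right)} = 23 - \left(2 - -112\right) = 23 - \left(2 + 112\right) = 23 - 114 = -91$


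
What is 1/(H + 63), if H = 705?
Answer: 1/768 ≈ 0.0013021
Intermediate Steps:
1/(H + 63) = 1/(705 + 63) = 1/768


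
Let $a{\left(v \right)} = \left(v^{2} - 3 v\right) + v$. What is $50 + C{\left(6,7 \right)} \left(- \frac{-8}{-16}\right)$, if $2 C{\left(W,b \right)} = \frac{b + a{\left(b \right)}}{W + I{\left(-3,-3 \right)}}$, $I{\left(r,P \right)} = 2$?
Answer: $\frac{779}{16} \approx 48.688$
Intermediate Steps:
$a{\left(v \right)} = v^{2} - 2 v$
$C{\left(W,b \right)} = \frac{b + b \left(-2 + b\right)}{2 \left(2 + W\right)}$ ($C{\left(W,b \right)} = \frac{\left(b + b \left(-2 + b\right)\right) \frac{1}{W + 2}}{2} = \frac{\left(b + b \left(-2 + b\right)\right) \frac{1}{2 + W}}{2} = \frac{\frac{1}{2 + W} \left(b + b \left(-2 + b\right)\right)}{2} = \frac{b + b \left(-2 + b\right)}{2 \left(2 + W\right)}$)
$50 + C{\left(6,7 \right)} \left(- \frac{-8}{-16}\right) = 50 + \frac{1}{2} \cdot 7 \frac{1}{2 + 6} \left(-1 + 7\right) \left(- \frac{-8}{-16}\right) = 50 + \frac{1}{2} \cdot 7 \cdot \frac{1}{8} \cdot 6 \left(- \frac{\left(-8\right) \left(-1\right)}{16}\right) = 50 + \frac{1}{2} \cdot 7 \cdot \frac{1}{8} \cdot 6 \left(\left(-1\right) \frac{1}{2}\right) = 50 + \frac{21}{8} \left(- \frac{1}{2}\right) = 50 - \frac{21}{16} = \frac{779}{16}$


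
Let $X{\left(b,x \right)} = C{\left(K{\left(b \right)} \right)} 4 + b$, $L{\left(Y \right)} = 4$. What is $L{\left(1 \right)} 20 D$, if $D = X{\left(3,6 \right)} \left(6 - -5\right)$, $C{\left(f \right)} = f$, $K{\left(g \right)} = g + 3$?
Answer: $23760$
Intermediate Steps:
$K{\left(g \right)} = 3 + g$
$X{\left(b,x \right)} = 12 + 5 b$ ($X{\left(b,x \right)} = \left(3 + b\right) 4 + b = \left(12 + 4 b\right) + b = 12 + 5 b$)
$D = 297$ ($D = \left(12 + 5 \cdot 3\right) \left(6 - -5\right) = \left(12 + 15\right) \left(6 + 5\right) = 27 \cdot 11 = 297$)
$L{\left(1 \right)} 20 D = 4 \cdot 20 \cdot 297 = 80 \cdot 297 = 23760$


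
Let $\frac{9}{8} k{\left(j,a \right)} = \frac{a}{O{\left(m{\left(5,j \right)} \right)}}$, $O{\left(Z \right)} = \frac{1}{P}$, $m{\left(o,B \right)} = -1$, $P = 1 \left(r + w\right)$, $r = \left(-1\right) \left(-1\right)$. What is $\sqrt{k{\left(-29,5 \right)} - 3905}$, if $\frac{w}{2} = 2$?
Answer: $\frac{i \sqrt{34945}}{3} \approx 62.312 i$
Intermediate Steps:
$r = 1$
$w = 4$ ($w = 2 \cdot 2 = 4$)
$P = 5$ ($P = 1 \left(1 + 4\right) = 1 \cdot 5 = 5$)
$O{\left(Z \right)} = \frac{1}{5}$
$k{\left(j,a \right)} = \frac{40 a}{9}$ ($k{\left(j,a \right)} = \frac{8 a \frac{1}{\frac{1}{5}}}{9} = \frac{8 a 5}{9} = \frac{8 \cdot 5 a}{9} = \frac{40 a}{9}$)
$\sqrt{k{\left(-29,5 \right)} - 3905} = \sqrt{\frac{40}{9} \cdot 5 - 3905} = \sqrt{\frac{200}{9} - 3905} = \sqrt{- \frac{34945}{9}} = \frac{i \sqrt{34945}}{3}$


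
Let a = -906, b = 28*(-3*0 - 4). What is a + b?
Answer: -1018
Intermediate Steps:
b = -112 (b = 28*(0 - 4) = 28*(-4) = -112)
a + b = -906 - 112 = -1018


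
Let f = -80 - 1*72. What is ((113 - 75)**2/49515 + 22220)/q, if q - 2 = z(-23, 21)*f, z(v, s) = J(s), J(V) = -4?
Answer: 550112372/15102075 ≈ 36.426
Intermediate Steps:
z(v, s) = -4
f = -152 (f = -80 - 72 = -152)
q = 610 (q = 2 - 4*(-152) = 2 + 608 = 610)
((113 - 75)**2/49515 + 22220)/q = ((113 - 75)**2/49515 + 22220)/610 = (38**2*(1/49515) + 22220)*(1/610) = (1444*(1/49515) + 22220)*(1/610) = (1444/49515 + 22220)*(1/610) = (1100224744/49515)*(1/610) = 550112372/15102075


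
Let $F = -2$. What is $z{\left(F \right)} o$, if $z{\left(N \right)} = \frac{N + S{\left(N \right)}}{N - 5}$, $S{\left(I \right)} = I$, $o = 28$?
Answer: $16$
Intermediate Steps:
$z{\left(N \right)} = \frac{2 N}{-5 + N}$ ($z{\left(N \right)} = \frac{N + N}{N - 5} = \frac{2 N}{-5 + N}$)
$z{\left(F \right)} o = 2 \left(-2\right) \frac{1}{-5 - 2} \cdot 28 = 2 \left(-2\right) \frac{1}{-7} \cdot 28 = 2 \left(-2\right) \left(- \frac{1}{7}\right) 28 = \frac{4}{7} \cdot 28 = 16$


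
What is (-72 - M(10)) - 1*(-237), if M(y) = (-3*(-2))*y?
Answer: 105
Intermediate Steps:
M(y) = 6*y
(-72 - M(10)) - 1*(-237) = (-72 - 6*10) - 1*(-237) = (-72 - 1*60) + 237 = (-72 - 60) + 237 = -132 + 237 = 105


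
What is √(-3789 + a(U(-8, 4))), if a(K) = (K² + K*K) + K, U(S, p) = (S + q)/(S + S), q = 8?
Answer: 3*I*√421 ≈ 61.555*I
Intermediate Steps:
U(S, p) = (8 + S)/(2*S) (U(S, p) = (S + 8)/(S + S) = (8 + S)/((2*S)) = (8 + S)*(1/(2*S)) = (8 + S)/(2*S))
a(K) = K + 2*K² (a(K) = (K² + K²) + K = 2*K² + K = K + 2*K²)
√(-3789 + a(U(-8, 4))) = √(-3789 + ((½)*(8 - 8)/(-8))*(1 + 2*((½)*(8 - 8)/(-8)))) = √(-3789 + ((½)*(-⅛)*0)*(1 + 2*((½)*(-⅛)*0))) = √(-3789 + 0*(1 + 2*0)) = √(-3789 + 0*(1 + 0)) = √(-3789 + 0*1) = √(-3789 + 0) = √(-3789) = 3*I*√421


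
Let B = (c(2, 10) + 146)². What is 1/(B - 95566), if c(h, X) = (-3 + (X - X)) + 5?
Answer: -1/73662 ≈ -1.3576e-5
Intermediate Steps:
c(h, X) = 2 (c(h, X) = (-3 + 0) + 5 = -3 + 5 = 2)
B = 21904 (B = (2 + 146)² = 148² = 21904)
1/(B - 95566) = 1/(21904 - 95566) = 1/(-73662) = -1/73662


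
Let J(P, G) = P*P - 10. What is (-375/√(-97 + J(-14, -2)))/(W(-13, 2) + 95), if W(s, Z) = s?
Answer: -375*√89/7298 ≈ -0.48476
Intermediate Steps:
J(P, G) = -10 + P² (J(P, G) = P² - 10 = -10 + P²)
(-375/√(-97 + J(-14, -2)))/(W(-13, 2) + 95) = (-375/√(-97 + (-10 + (-14)²)))/(-13 + 95) = -375/√(-97 + (-10 + 196))/82 = -375/√(-97 + 186)*(1/82) = -375*√89/89*(1/82) = -375*√89/7298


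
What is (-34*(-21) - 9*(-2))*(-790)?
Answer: -578280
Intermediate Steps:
(-34*(-21) - 9*(-2))*(-790) = (714 + 18)*(-790) = 732*(-790) = -578280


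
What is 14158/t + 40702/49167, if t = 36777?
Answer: 731001280/602738253 ≈ 1.2128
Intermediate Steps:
14158/t + 40702/49167 = 14158/36777 + 40702/49167 = 731001280/602738253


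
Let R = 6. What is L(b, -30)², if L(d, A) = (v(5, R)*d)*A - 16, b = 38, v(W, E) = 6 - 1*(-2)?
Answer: 83466496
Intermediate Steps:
v(W, E) = 8 (v(W, E) = 6 + 2 = 8)
L(d, A) = -16 + 8*A*d (L(d, A) = (8*d)*A - 16 = 8*A*d - 16 = -16 + 8*A*d)
L(b, -30)² = (-16 + 8*(-30)*38)² = (-16 - 9120)² = (-9136)² = 83466496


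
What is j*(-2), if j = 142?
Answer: -284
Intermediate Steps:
j*(-2) = 142*(-2) = -284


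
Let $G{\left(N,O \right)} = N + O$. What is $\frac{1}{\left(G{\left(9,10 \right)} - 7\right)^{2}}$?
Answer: $\frac{1}{144} \approx 0.0069444$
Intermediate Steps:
$\frac{1}{\left(G{\left(9,10 \right)} - 7\right)^{2}} = \frac{1}{\left(\left(9 + 10\right) - 7\right)^{2}} = \frac{1}{\left(19 - 7\right)^{2}} = \frac{1}{12^{2}} = \frac{1}{144}$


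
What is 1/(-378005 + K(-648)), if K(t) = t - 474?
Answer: -1/379127 ≈ -2.6376e-6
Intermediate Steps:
K(t) = -474 + t
1/(-378005 + K(-648)) = 1/(-378005 + (-474 - 648)) = 1/(-378005 - 1122) = 1/(-379127) = -1/379127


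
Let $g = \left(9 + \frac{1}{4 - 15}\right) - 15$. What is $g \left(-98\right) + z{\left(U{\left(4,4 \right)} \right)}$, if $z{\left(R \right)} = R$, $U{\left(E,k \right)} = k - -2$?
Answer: $\frac{6632}{11} \approx 602.91$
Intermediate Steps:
$U{\left(E,k \right)} = 2 + k$ ($U{\left(E,k \right)} = k + 2 = 2 + k$)
$g = - \frac{67}{11}$ ($g = \left(9 + \frac{1}{-11}\right) - 15 = \left(9 - \frac{1}{11}\right) - 15 = \frac{98}{11} - 15 = - \frac{67}{11} \approx -6.0909$)
$g \left(-98\right) + z{\left(U{\left(4,4 \right)} \right)} = \left(- \frac{67}{11}\right) \left(-98\right) + \left(2 + 4\right) = \frac{6566}{11} + 6 = \frac{6632}{11}$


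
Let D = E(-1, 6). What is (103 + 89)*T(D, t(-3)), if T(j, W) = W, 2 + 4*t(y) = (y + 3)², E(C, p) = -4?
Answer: -96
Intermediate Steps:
D = -4
t(y) = -½ + (3 + y)²/4 (t(y) = -½ + (y + 3)²/4 = -½ + (3 + y)²/4)
(103 + 89)*T(D, t(-3)) = (103 + 89)*(-½ + (3 - 3)²/4) = 192*(-½ + (¼)*0²) = 192*(-½ + (¼)*0) = 192*(-½ + 0) = 192*(-½) = -96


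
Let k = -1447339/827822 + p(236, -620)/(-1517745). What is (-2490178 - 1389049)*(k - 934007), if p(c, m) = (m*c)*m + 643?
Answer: 1517534069158007753690079/418807567130 ≈ 3.6235e+12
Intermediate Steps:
p(c, m) = 643 + c*m² (p(c, m) = (c*m)*m + 643 = c*m² + 643 = 643 + c*m²)
k = -25765303714967/418807567130 (k = -1447339/827822 + (643 + 236*(-620)²)/(-1517745) = -1447339*1/827822 + (643 + 236*384400)*(-1/1517745) = -1447339/827822 + (643 + 90718400)*(-1/1517745) = -1447339/827822 + 90719043*(-1/1517745) = -1447339/827822 - 30239681/505915 = -25765303714967/418807567130 ≈ -61.521)
(-2490178 - 1389049)*(k - 934007) = (-2490178 - 1389049)*(-25765303714967/418807567130 - 934007) = -3879227*(-391194964656104877/418807567130) = 1517534069158007753690079/418807567130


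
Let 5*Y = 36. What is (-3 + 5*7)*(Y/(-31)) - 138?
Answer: -22542/155 ≈ -145.43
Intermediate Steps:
Y = 36/5 (Y = (1/5)*36 = 36/5 ≈ 7.2000)
(-3 + 5*7)*(Y/(-31)) - 138 = (-3 + 5*7)*((36/5)/(-31)) - 138 = (-3 + 35)*((36/5)*(-1/31)) - 138 = 32*(-36/155) - 138 = -1152/155 - 138 = -22542/155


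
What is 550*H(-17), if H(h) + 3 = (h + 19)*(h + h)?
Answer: -39050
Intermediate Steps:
H(h) = -3 + 2*h*(19 + h) (H(h) = -3 + (h + 19)*(h + h) = -3 + (19 + h)*(2*h) = -3 + 2*h*(19 + h))
550*H(-17) = 550*(-3 + 2*(-17)**2 + 38*(-17)) = 550*(-3 + 2*289 - 646) = 550*(-3 + 578 - 646) = 550*(-71) = -39050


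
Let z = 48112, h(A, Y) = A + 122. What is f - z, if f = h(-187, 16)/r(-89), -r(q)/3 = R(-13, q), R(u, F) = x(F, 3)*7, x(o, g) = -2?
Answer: -2020769/42 ≈ -48114.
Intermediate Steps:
h(A, Y) = 122 + A
R(u, F) = -14 (R(u, F) = -2*7 = -14)
r(q) = 42 (r(q) = -3*(-14) = 42)
f = -65/42 (f = (122 - 187)/42 = -65*1/42 = -65/42 ≈ -1.5476)
f - z = -65/42 - 1*48112 = -65/42 - 48112 = -2020769/42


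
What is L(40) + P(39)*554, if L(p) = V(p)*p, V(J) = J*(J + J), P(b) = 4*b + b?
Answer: 236030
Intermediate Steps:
P(b) = 5*b
V(J) = 2*J**2 (V(J) = J*(2*J) = 2*J**2)
L(p) = 2*p**3 (L(p) = (2*p**2)*p = 2*p**3)
L(40) + P(39)*554 = 2*40**3 + (5*39)*554 = 2*64000 + 195*554 = 128000 + 108030 = 236030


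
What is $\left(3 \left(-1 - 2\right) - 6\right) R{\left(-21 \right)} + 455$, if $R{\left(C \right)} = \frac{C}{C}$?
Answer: $440$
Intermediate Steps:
$R{\left(C \right)} = 1$
$\left(3 \left(-1 - 2\right) - 6\right) R{\left(-21 \right)} + 455 = \left(3 \left(-1 - 2\right) - 6\right) 1 + 455 = \left(3 \left(-3\right) - 6\right) 1 + 455 = \left(-9 - 6\right) 1 + 455 = \left(-15\right) 1 + 455 = -15 + 455 = 440$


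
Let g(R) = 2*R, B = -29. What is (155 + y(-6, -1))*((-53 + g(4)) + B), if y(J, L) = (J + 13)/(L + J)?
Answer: -11396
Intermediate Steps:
y(J, L) = (13 + J)/(J + L)
(155 + y(-6, -1))*((-53 + g(4)) + B) = (155 + (13 - 6)/(-6 - 1))*((-53 + 2*4) - 29) = (155 + 7/(-7))*((-53 + 8) - 29) = (155 - ⅐*7)*(-45 - 29) = (155 - 1)*(-74) = 154*(-74) = -11396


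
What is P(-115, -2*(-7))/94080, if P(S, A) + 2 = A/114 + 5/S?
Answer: -1259/61669440 ≈ -2.0415e-5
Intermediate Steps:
P(S, A) = -2 + 5/S + A/114 (P(S, A) = -2 + (A/114 + 5/S) = -2 + (5/S + A/114) = -2 + 5/S + A/114)
P(-115, -2*(-7))/94080 = (-2 + 5/(-115) + (-2*(-7))/114)/94080 = (-2 + 5*(-1/115) + (1/114)*14)*(1/94080) = (-2 - 1/23 + 7/57)*(1/94080) = -2518/1311*1/94080 = -1259/61669440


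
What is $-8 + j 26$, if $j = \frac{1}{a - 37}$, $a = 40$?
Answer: $\frac{2}{3} \approx 0.66667$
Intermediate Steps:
$j = \frac{1}{3}$ ($j = \frac{1}{40 - 37} = \frac{1}{3} \approx 0.33333$)
$-8 + j 26 = -8 + \frac{1}{3} \cdot 26 = -8 + \frac{26}{3} = \frac{2}{3}$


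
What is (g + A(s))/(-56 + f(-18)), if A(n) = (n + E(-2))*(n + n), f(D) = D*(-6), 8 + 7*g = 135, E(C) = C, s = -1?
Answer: 13/28 ≈ 0.46429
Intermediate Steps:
g = 127/7 (g = -8/7 + (⅐)*135 = -8/7 + 135/7 = 127/7 ≈ 18.143)
f(D) = -6*D
A(n) = 2*n*(-2 + n) (A(n) = (n - 2)*(n + n) = (-2 + n)*(2*n) = 2*n*(-2 + n))
(g + A(s))/(-56 + f(-18)) = (127/7 + 2*(-1)*(-2 - 1))/(-56 - 6*(-18)) = (127/7 + 2*(-1)*(-3))/(-56 + 108) = (127/7 + 6)/52 = (1/52)*(169/7) = 13/28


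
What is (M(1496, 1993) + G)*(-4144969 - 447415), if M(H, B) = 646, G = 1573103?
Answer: -7227259727616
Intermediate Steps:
(M(1496, 1993) + G)*(-4144969 - 447415) = (646 + 1573103)*(-4144969 - 447415) = 1573749*(-4592384) = -7227259727616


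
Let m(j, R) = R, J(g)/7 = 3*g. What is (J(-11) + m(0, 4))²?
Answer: 51529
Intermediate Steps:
J(g) = 21*g (J(g) = 7*(3*g) = 21*g)
(J(-11) + m(0, 4))² = (21*(-11) + 4)² = (-231 + 4)² = (-227)² = 51529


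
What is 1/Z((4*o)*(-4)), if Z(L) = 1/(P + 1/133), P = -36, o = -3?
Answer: -4787/133 ≈ -35.992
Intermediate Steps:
Z(L) = -133/4787 (Z(L) = 1/(-36 + 1/133) = 1/(-4787/133) = -133/4787)
1/Z((4*o)*(-4)) = 1/(-133/4787) = -4787/133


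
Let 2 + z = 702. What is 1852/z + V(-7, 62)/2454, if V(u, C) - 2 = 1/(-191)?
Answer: 72360419/27341650 ≈ 2.6465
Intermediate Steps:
V(u, C) = 381/191 (V(u, C) = 2 + 1/(-191) = 2 - 1/191 = 381/191)
z = 700 (z = -2 + 702 = 700)
1852/z + V(-7, 62)/2454 = 1852/700 + (381/191)/2454 = 1852*(1/700) + (381/191)*(1/2454) = 463/175 + 127/156238 = 72360419/27341650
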